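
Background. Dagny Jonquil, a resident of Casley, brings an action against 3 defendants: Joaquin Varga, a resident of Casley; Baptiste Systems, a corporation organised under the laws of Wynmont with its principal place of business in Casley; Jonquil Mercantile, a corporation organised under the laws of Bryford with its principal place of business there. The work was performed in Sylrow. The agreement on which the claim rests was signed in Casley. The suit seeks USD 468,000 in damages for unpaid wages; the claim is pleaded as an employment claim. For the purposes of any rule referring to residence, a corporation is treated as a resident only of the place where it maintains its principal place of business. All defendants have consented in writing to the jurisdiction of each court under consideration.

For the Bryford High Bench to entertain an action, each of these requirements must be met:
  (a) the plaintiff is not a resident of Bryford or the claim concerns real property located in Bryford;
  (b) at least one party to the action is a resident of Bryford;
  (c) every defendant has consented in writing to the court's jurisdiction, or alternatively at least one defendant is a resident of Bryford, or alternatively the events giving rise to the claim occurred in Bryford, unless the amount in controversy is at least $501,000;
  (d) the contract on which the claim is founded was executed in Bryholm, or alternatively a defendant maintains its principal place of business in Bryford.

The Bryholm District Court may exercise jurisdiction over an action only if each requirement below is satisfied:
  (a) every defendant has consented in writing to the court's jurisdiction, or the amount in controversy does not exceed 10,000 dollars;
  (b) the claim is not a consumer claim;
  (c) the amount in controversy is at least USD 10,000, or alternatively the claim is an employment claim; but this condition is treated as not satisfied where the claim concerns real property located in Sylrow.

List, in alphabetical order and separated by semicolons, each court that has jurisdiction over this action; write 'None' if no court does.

The Bryford High Bench:
  (a) The plaintiff resides in Casley, which is not Bryford, so this disjunct is met. Satisfied.
  (b) Jonquil Mercantile resides in Bryford. Condition met.
  (c) Every defendant has filed written consent — that alternative is enough. Satisfied.
  (d) Jonquil Mercantile has its principal place of business in Bryford, which satisfies one of the alternatives. Satisfied.
  → All conditions met; jurisdiction exists.
The Bryholm District Court:
  (a) Every defendant has filed written consent, which satisfies one of the alternatives. Met.
  (b) The claim is an employment claim, not a consumer claim. Met.
  (c) The amount in controversy is USD 468,000, which meets the $10,000 floor, which satisfies one of the alternatives. And the carve-out is inapplicable — the claim does not concern real property. Met.
  → Jurisdiction lies.

the Bryford High Bench; the Bryholm District Court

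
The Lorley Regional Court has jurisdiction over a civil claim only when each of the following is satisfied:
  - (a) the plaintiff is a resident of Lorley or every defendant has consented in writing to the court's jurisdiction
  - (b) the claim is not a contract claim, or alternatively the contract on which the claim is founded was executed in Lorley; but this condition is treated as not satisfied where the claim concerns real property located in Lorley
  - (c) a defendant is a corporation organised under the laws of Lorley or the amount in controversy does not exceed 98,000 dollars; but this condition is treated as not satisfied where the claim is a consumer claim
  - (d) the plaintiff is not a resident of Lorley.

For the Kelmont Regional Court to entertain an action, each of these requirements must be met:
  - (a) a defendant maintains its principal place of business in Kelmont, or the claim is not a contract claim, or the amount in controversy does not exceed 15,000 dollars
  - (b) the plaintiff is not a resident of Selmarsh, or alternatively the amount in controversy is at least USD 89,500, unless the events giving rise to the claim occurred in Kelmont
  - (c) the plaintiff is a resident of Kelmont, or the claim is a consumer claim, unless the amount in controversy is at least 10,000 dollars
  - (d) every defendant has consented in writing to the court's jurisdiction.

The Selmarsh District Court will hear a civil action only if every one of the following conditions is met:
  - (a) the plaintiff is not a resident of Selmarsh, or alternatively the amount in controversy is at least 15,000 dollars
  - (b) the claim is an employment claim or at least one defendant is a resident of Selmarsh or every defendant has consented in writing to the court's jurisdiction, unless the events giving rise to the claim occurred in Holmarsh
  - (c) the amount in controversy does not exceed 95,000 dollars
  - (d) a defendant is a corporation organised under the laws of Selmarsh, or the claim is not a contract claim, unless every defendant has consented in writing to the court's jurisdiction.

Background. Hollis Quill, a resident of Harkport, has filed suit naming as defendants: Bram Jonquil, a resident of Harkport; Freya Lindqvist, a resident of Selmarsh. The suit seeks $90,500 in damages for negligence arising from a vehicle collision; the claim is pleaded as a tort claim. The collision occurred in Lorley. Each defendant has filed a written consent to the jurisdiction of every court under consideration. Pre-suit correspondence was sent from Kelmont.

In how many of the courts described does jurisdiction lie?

3

The Lorley Regional Court:
  (a) Every defendant has filed written consent — that alternative is enough. Met.
  (b) The claim is a tort claim, not a contract claim, which satisfies one of the alternatives. And the carve-out is inapplicable — the claim does not concern real property. Met.
  (c) The amount in controversy is $90,500, within the USD 98,000 ceiling, which satisfies one of the alternatives. The exception is not triggered, since the claim is a tort claim, not a consumer claim. Condition met.
  (d) The plaintiff resides in Harkport, which is not Lorley. Satisfied.
  → Jurisdiction lies.
The Kelmont Regional Court:
  (a) The claim is a tort claim, not a contract claim, so this disjunct is met. Met.
  (b) The plaintiff resides in Harkport, which is not Selmarsh, which satisfies one of the alternatives. Met.
  (c) The plaintiff resides in Harkport, not Kelmont; the claim is a tort claim, not a consumer claim — no alternative holds. But the amount in controversy is 90,500 dollars, which meets the 10,000 dollars floor, and the 'unless' clause therefore excuses the requirement. Satisfied.
  (d) Every defendant has filed written consent. Met.
  → All conditions met; jurisdiction exists.
The Selmarsh District Court:
  (a) The plaintiff resides in Harkport, which is not Selmarsh, so one alternative holds. Met.
  (b) Freya Lindqvist resides in Selmarsh — that alternative is enough. Condition met.
  (c) The amount in controversy is $90,500, within the $95,000 ceiling. Satisfied.
  (d) The claim is a tort claim, not a contract claim, which satisfies one of the alternatives. Met.
  → Every requirement is satisfied — jurisdiction.
Courts with jurisdiction: the Lorley Regional Court, the Kelmont Regional Court, the Selmarsh District Court — 3 in total.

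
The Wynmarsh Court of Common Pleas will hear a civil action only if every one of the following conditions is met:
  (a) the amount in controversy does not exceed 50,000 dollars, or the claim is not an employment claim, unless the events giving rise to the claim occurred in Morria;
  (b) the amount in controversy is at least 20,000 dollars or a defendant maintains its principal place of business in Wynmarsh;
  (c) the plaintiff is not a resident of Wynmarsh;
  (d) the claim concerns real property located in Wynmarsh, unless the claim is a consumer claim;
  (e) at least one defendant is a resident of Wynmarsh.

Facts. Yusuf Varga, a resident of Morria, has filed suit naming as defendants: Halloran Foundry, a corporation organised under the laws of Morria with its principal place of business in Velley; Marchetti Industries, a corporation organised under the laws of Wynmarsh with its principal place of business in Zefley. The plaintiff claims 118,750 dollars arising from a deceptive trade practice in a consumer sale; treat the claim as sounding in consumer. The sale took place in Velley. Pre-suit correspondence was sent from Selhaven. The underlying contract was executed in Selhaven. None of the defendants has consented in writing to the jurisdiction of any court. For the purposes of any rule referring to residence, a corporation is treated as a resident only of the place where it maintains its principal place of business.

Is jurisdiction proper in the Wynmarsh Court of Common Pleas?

The Wynmarsh Court of Common Pleas:
  (a) The claim is a consumer claim, not an employment claim, which satisfies one of the alternatives. Met.
  (b) The amount in controversy is 118,750 dollars, which meets the 20,000 dollars floor — that alternative is enough. Satisfied.
  (c) The plaintiff resides in Morria, which is not Wynmarsh. Satisfied.
  (d) The claim does not concern real property. However, the claim is a consumer claim, so the 'unless' proviso supplies this condition. Met.
  (e) No defendant resides in Wynmarsh (they reside in Velley, Zefley). Fails.
  → At least one condition fails; no jurisdiction.

No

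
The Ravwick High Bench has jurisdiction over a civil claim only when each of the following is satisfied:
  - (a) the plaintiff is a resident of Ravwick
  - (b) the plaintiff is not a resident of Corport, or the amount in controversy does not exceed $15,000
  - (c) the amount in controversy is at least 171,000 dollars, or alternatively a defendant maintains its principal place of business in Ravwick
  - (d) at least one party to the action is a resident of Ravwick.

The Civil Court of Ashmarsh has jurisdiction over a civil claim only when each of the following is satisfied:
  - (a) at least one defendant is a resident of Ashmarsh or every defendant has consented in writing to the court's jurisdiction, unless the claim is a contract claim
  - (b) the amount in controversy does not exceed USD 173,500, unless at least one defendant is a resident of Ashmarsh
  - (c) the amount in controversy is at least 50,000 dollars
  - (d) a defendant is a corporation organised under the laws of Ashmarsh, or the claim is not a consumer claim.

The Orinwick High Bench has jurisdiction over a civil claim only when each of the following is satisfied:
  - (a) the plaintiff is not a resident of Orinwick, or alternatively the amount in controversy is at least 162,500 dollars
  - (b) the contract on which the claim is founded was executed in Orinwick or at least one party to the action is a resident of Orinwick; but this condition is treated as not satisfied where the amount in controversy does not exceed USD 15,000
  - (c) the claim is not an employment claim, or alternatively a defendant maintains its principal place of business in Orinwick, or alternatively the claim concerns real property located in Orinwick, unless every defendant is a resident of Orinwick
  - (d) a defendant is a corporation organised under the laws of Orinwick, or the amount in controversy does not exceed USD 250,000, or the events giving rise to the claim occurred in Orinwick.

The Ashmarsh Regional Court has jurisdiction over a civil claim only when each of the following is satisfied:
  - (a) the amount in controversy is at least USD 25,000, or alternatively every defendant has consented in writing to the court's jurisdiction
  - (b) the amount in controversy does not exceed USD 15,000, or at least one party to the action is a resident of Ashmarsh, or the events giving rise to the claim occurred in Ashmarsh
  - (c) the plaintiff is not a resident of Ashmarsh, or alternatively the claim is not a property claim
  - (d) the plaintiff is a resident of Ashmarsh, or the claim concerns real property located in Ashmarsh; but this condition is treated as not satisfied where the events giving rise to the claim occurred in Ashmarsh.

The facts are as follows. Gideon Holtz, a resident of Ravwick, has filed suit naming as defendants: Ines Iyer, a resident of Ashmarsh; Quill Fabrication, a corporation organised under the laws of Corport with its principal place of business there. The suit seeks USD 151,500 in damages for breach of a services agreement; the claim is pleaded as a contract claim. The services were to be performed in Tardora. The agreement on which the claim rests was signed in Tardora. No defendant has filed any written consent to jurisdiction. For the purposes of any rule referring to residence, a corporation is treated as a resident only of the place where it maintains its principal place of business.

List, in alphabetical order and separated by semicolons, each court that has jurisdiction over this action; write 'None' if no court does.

the Civil Court of Ashmarsh

The Ravwick High Bench:
  (a) The plaintiff resides in Ravwick. Condition met.
  (b) The plaintiff resides in Ravwick, which is not Corport, so this disjunct is met. Satisfied.
  (c) The amount in controversy is 151,500 dollars, below the USD 171,000 floor; the corporate defendant(s) have their principal place of business in Corport, not Ravwick — every alternative fails. Not met.
  (d) Gideon Holtz resides in Ravwick. Condition met.
  → The court lacks jurisdiction.
The Civil Court of Ashmarsh:
  (a) Ines Iyer resides in Ashmarsh — that alternative is enough. Satisfied.
  (b) The amount in controversy is $151,500, within the $173,500 ceiling. Satisfied.
  (c) The amount in controversy is USD 151,500, which meets the 50,000 dollars floor. Satisfied.
  (d) The claim is a contract claim, not a consumer claim — that alternative is enough. Condition met.
  → Jurisdiction lies.
The Orinwick High Bench:
  (a) The plaintiff resides in Ravwick, which is not Orinwick, which satisfies one of the alternatives. Met.
  (b) The contract was executed in Tardora, not Orinwick; no party resides in Orinwick — none of the alternatives is met. Condition not met.
  (c) The claim is a contract claim, not an employment claim, so this disjunct is met. Met.
  (d) The amount in controversy is USD 151,500, within the $250,000 ceiling, so one alternative holds. Condition met.
  → No jurisdiction.
The Ashmarsh Regional Court:
  (a) The amount in controversy is $151,500, which meets the $25,000 floor, so this disjunct is met. Met.
  (b) Ines Iyer resides in Ashmarsh, so one alternative holds. Met.
  (c) The plaintiff resides in Ravwick, which is not Ashmarsh, so one alternative holds. Met.
  (d) The plaintiff resides in Ravwick, not Ashmarsh; the claim does not concern real property — none of the alternatives is met. Not met.
  → At least one condition fails; no jurisdiction.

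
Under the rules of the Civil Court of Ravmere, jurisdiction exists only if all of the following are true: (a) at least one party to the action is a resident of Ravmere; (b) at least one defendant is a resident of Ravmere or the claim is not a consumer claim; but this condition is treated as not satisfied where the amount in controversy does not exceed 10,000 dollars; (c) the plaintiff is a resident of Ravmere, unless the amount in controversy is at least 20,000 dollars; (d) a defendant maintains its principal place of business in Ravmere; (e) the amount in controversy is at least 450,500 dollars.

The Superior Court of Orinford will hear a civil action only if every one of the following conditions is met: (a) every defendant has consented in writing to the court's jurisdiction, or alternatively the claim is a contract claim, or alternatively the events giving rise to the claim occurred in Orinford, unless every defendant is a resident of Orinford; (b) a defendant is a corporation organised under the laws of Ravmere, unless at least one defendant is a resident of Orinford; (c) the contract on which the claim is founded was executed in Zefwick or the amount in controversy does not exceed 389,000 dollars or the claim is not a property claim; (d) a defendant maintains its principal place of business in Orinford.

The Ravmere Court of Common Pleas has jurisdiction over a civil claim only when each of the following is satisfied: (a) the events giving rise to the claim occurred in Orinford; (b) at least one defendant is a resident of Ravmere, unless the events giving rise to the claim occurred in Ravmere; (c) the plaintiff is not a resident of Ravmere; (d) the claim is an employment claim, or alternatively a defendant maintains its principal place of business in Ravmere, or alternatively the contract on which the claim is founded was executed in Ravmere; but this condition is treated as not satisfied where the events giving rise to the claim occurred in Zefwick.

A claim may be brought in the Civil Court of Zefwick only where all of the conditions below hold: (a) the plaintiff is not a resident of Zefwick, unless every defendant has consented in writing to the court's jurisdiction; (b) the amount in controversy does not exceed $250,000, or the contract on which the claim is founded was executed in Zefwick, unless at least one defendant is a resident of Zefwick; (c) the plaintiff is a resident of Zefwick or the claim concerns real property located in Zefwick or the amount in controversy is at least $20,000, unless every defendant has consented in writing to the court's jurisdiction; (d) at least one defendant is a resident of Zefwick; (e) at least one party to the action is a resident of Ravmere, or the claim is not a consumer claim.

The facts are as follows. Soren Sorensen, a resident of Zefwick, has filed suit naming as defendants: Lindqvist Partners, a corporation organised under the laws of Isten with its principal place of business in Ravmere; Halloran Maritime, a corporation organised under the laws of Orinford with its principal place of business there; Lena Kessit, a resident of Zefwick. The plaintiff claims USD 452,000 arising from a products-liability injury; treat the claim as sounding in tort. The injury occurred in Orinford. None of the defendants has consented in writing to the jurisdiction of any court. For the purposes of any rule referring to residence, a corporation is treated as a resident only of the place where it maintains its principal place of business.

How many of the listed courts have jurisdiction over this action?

The Civil Court of Ravmere:
  (a) Lindqvist Partners resides in Ravmere. Met.
  (b) Lindqvist Partners resides in Ravmere, which satisfies one of the alternatives. The carve-out does not apply: the amount in controversy is USD 452,000, above the $10,000 ceiling. Condition met.
  (c) The plaintiff resides in Zefwick, not Ravmere. The proviso rescues it, though: the amount in controversy is 452,000 dollars, which meets the 20,000 dollars floor. Condition met.
  (d) Lindqvist Partners has its principal place of business in Ravmere. Met.
  (e) The amount in controversy is USD 452,000, which meets the USD 450,500 floor. Met.
  → Every requirement is satisfied — jurisdiction.
The Superior Court of Orinford:
  (a) The operative events occurred in Orinford, so this disjunct is met. Satisfied.
  (b) The corporate defendant(s) are organised in Isten, Orinford, not Ravmere. But Halloran Maritime resides in Orinford, and the 'unless' clause therefore excuses the requirement. Met.
  (c) The claim is a tort claim, not a property claim, which satisfies one of the alternatives. Satisfied.
  (d) Halloran Maritime has its principal place of business in Orinford. Met.
  → Every requirement is satisfied — jurisdiction.
The Ravmere Court of Common Pleas:
  (a) The operative events occurred in Orinford. Condition met.
  (b) Lindqvist Partners resides in Ravmere. Met.
  (c) The plaintiff resides in Zefwick, which is not Ravmere. Condition met.
  (d) Lindqvist Partners has its principal place of business in Ravmere, so one alternative holds. The carve-out does not apply: the operative events occurred in Orinford, not Zefwick. Met.
  → Every requirement is satisfied — jurisdiction.
The Civil Court of Zefwick:
  (a) The plaintiff resides in Zefwick. The proviso offers no rescue either, since no such written consent has been filed. Condition not met.
  (b) The amount in controversy is USD 452,000, above the USD 250,000 ceiling; no contract (and hence no place of execution) is alleged — every alternative fails. But Lena Kessit resides in Zefwick, and the 'unless' clause therefore excuses the requirement. Condition met.
  (c) The plaintiff resides in Zefwick — that alternative is enough. Satisfied.
  (d) Lena Kessit resides in Zefwick. Condition met.
  (e) Lindqvist Partners resides in Ravmere, so one alternative holds. Met.
  → At least one condition fails; no jurisdiction.
Courts with jurisdiction: the Civil Court of Ravmere, the Superior Court of Orinford, the Ravmere Court of Common Pleas — 3 in total.

3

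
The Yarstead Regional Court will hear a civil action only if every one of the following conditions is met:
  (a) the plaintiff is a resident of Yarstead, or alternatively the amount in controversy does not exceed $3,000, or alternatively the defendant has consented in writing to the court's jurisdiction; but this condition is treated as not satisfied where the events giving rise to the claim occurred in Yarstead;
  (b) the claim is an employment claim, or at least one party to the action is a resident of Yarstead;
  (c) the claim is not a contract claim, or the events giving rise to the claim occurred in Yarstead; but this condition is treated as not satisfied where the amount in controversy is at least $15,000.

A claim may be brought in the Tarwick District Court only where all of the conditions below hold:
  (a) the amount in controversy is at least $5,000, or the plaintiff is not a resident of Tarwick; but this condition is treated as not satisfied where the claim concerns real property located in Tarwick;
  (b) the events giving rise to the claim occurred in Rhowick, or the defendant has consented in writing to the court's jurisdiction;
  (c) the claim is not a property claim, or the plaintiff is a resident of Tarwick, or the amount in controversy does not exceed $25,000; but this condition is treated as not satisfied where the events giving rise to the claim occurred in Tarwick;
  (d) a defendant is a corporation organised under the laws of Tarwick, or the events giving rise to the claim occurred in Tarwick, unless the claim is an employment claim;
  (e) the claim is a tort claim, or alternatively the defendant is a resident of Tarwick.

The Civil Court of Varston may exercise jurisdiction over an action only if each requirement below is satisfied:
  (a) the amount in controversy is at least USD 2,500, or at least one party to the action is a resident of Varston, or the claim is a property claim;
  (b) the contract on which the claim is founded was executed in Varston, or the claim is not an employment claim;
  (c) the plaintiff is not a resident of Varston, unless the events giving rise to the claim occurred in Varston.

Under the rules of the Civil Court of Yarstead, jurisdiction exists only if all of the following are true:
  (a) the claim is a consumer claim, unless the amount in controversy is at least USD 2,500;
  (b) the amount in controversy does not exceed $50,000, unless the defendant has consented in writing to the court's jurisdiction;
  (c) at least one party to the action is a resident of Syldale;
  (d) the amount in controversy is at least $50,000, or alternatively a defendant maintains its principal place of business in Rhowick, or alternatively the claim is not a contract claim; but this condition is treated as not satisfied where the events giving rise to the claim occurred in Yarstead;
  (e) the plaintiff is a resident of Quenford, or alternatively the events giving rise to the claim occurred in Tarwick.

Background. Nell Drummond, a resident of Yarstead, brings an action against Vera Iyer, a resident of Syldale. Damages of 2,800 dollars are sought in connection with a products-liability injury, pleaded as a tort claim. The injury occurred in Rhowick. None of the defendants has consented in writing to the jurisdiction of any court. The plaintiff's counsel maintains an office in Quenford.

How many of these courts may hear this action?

The Yarstead Regional Court:
  (a) The plaintiff resides in Yarstead, so one alternative holds. The carve-out does not apply: the operative events occurred in Rhowick, not Yarstead. Satisfied.
  (b) Nell Drummond resides in Yarstead, so one alternative holds. Met.
  (c) The claim is a tort claim, not a contract claim, which satisfies one of the alternatives. The exception is not triggered, since the amount in controversy is $2,800, below the 15,000 dollars floor. Satisfied.
  → The court has jurisdiction.
The Tarwick District Court:
  (a) The plaintiff resides in Yarstead, which is not Tarwick, so one alternative holds. The exception is not triggered, since the claim does not concern real property. Met.
  (b) The operative events occurred in Rhowick, which satisfies one of the alternatives. Satisfied.
  (c) The claim is a tort claim, not a property claim, so one alternative holds. The carve-out does not apply: the operative events occurred in Rhowick, not Tarwick. Met.
  (d) No defendant is a corporation; the operative events occurred in Rhowick, not Tarwick — no alternative holds. The proviso offers no rescue either, since the claim is a tort claim, not an employment claim. Fails.
  (e) The claim is a tort claim, so this disjunct is met. Satisfied.
  → At least one condition fails; no jurisdiction.
The Civil Court of Varston:
  (a) The amount in controversy is 2,800 dollars, which meets the $2,500 floor, so this disjunct is met. Met.
  (b) The claim is a tort claim, not an employment claim, which satisfies one of the alternatives. Met.
  (c) The plaintiff resides in Yarstead, which is not Varston. Satisfied.
  → The court has jurisdiction.
The Civil Court of Yarstead:
  (a) The claim is a tort claim, not a consumer claim. The proviso rescues it, though: the amount in controversy is 2,800 dollars, which meets the $2,500 floor. Met.
  (b) The amount in controversy is $2,800, within the $50,000 ceiling. Satisfied.
  (c) Vera Iyer resides in Syldale. Condition met.
  (d) The claim is a tort claim, not a contract claim, which satisfies one of the alternatives. The exception is not triggered, since the operative events occurred in Rhowick, not Yarstead. Satisfied.
  (e) The plaintiff resides in Yarstead, not Quenford; the operative events occurred in Rhowick, not Tarwick — every alternative fails. Fails.
  → No jurisdiction.
Courts with jurisdiction: the Yarstead Regional Court, the Civil Court of Varston — 2 in total.

2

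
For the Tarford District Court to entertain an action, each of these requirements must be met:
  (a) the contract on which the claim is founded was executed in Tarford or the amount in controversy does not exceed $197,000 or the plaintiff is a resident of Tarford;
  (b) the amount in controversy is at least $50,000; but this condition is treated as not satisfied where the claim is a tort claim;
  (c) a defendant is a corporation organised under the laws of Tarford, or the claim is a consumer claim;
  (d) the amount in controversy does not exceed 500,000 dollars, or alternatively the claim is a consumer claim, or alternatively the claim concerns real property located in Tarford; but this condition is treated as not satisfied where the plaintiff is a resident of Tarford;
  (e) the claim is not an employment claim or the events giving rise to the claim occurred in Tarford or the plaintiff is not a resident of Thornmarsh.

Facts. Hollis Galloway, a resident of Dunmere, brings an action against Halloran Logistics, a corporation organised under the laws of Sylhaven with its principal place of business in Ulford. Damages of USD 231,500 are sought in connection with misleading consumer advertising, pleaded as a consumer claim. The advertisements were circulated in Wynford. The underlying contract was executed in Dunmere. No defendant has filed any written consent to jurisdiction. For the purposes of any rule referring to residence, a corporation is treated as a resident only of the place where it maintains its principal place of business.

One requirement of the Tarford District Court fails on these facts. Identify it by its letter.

The Tarford District Court:
  (a) The contract was executed in Dunmere, not Tarford; the amount in controversy is 231,500 dollars, above the $197,000 ceiling; the plaintiff resides in Dunmere, not Tarford — no alternative holds. Not satisfied.
  (b) The amount in controversy is USD 231,500, which meets the $50,000 floor. The exception is not triggered, since the claim is a consumer claim, not a tort claim. Satisfied.
  (c) The claim is a consumer claim, which satisfies one of the alternatives. Condition met.
  (d) The amount in controversy is $231,500, within the USD 500,000 ceiling, so this disjunct is met. The exception is not triggered, since the plaintiff resides in Dunmere, not Tarford. Condition met.
  (e) The claim is a consumer claim, not an employment claim, so one alternative holds. Satisfied.
Only condition (a) fails.

(a)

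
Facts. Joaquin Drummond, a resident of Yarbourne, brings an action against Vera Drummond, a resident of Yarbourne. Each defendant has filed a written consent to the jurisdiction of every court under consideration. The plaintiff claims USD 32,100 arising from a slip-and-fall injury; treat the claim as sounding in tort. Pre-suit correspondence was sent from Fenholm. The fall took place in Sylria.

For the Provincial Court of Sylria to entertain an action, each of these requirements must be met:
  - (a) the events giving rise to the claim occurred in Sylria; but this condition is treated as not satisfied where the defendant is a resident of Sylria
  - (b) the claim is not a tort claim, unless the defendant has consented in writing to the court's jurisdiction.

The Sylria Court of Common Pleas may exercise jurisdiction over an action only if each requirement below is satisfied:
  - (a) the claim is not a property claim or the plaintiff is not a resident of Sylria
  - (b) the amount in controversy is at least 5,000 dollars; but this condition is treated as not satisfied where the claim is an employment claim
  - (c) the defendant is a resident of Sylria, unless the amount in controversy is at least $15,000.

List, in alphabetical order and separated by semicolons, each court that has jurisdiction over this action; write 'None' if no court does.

the Provincial Court of Sylria; the Sylria Court of Common Pleas

The Provincial Court of Sylria:
  (a) The operative events occurred in Sylria. The exception is not triggered, since the defendant resides in Yarbourne, not Sylria. Satisfied.
  (b) The claim is a tort claim. The proviso rescues it, though: every defendant has filed written consent. Met.
  → The court has jurisdiction.
The Sylria Court of Common Pleas:
  (a) The claim is a tort claim, not a property claim, so one alternative holds. Satisfied.
  (b) The amount in controversy is $32,100, which meets the $5,000 floor. The carve-out does not apply: the claim is a tort claim, not an employment claim. Met.
  (c) The defendant resides in Yarbourne, not Sylria. However, the amount in controversy is $32,100, which meets the 15,000 dollars floor, so the 'unless' proviso supplies this condition. Condition met.
  → Every requirement is satisfied — jurisdiction.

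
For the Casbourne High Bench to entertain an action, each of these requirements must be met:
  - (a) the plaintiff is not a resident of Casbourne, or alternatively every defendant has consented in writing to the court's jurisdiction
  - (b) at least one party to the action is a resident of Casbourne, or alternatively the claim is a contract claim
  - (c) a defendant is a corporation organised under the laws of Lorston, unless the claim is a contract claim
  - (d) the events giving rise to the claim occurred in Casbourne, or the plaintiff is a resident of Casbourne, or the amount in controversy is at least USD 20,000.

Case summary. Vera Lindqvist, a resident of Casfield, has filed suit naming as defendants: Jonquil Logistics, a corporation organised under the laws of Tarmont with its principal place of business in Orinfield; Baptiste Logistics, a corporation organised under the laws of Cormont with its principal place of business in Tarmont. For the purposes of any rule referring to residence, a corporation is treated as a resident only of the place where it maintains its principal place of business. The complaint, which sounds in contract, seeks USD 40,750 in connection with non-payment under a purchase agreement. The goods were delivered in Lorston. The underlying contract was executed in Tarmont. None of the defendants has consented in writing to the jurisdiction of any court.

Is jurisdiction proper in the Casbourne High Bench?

The Casbourne High Bench:
  (a) The plaintiff resides in Casfield, which is not Casbourne — that alternative is enough. Met.
  (b) The claim is a contract claim — that alternative is enough. Condition met.
  (c) The corporate defendant(s) are organised in Cormont, Tarmont, not Lorston. But the claim is a contract claim, and the 'unless' clause therefore excuses the requirement. Condition met.
  (d) The amount in controversy is USD 40,750, which meets the USD 20,000 floor, so this disjunct is met. Satisfied.
  → Jurisdiction lies.

Yes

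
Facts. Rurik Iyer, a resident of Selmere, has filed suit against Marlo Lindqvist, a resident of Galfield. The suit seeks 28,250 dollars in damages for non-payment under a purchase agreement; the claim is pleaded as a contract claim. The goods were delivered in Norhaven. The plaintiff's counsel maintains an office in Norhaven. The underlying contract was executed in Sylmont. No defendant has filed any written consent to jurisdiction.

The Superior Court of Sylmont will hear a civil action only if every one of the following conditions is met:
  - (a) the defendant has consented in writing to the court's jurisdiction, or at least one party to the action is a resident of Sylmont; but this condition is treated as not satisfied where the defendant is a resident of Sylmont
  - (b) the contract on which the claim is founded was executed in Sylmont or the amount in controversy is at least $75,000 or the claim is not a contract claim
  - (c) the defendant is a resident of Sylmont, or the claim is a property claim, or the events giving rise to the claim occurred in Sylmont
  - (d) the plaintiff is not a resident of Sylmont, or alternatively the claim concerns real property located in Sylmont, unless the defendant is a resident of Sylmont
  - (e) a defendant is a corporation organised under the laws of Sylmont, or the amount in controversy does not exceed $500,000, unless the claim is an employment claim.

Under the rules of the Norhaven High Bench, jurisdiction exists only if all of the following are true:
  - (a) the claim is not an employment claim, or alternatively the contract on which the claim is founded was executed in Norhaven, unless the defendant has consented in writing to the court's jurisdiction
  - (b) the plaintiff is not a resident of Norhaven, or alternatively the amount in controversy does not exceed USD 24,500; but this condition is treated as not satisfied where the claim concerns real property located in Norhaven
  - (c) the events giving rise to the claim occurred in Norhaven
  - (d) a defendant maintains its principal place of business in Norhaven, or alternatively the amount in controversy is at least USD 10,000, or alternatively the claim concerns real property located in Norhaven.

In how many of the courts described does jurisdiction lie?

The Superior Court of Sylmont:
  (a) No such written consent has been filed; no party resides in Sylmont — none of the alternatives is met. Condition not met.
  (b) The contract was executed in Sylmont, so one alternative holds. Satisfied.
  (c) The defendant resides in Galfield, not Sylmont; the claim is a contract claim, not a property claim; the operative events occurred in Norhaven, not Sylmont — every alternative fails. Not satisfied.
  (d) The plaintiff resides in Selmere, which is not Sylmont, so this disjunct is met. Met.
  (e) The amount in controversy is $28,250, within the USD 500,000 ceiling, so this disjunct is met. Condition met.
  → No jurisdiction.
The Norhaven High Bench:
  (a) The claim is a contract claim, not an employment claim, so one alternative holds. Met.
  (b) The plaintiff resides in Selmere, which is not Norhaven, which satisfies one of the alternatives. And the carve-out is inapplicable — the claim does not concern real property. Condition met.
  (c) The operative events occurred in Norhaven. Condition met.
  (d) The amount in controversy is $28,250, which meets the $10,000 floor, so this disjunct is met. Condition met.
  → All conditions met; jurisdiction exists.
Courts with jurisdiction: the Norhaven High Bench — 1 in total.

1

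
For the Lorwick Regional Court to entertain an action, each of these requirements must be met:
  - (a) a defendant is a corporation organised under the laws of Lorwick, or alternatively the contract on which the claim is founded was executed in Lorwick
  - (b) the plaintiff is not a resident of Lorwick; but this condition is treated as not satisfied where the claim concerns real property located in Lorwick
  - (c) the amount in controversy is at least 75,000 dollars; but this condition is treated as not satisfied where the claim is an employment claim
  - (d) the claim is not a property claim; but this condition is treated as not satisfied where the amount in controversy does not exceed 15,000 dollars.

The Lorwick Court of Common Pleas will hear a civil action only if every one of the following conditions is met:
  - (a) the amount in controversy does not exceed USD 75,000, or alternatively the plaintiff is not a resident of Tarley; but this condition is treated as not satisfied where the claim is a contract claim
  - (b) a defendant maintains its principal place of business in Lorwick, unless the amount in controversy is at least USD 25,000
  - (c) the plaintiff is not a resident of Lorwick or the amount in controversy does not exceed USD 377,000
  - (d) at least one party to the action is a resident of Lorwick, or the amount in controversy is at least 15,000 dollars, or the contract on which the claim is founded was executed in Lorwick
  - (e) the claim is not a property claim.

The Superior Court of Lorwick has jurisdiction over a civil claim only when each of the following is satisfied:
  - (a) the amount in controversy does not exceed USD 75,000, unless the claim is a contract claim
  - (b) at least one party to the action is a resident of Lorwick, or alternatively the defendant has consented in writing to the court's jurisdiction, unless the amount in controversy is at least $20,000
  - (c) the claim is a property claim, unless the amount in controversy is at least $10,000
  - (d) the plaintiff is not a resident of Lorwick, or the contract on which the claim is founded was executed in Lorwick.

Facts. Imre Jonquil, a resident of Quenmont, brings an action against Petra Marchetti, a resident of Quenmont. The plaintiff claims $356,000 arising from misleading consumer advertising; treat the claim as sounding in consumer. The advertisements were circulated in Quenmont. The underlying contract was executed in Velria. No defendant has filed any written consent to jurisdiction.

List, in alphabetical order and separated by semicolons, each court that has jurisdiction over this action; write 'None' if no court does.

the Lorwick Court of Common Pleas

The Lorwick Regional Court:
  (a) No defendant is a corporation; the contract was executed in Velria, not Lorwick — none of the alternatives is met. Condition not met.
  (b) The plaintiff resides in Quenmont, which is not Lorwick. And the carve-out is inapplicable — the claim does not concern real property. Satisfied.
  (c) The amount in controversy is $356,000, which meets the $75,000 floor. The exception is not triggered, since the claim is a consumer claim, not an employment claim. Met.
  (d) The claim is a consumer claim, not a property claim. The exception is not triggered, since the amount in controversy is $356,000, above the USD 15,000 ceiling. Condition met.
  → At least one condition fails; no jurisdiction.
The Lorwick Court of Common Pleas:
  (a) The plaintiff resides in Quenmont, which is not Tarley, which satisfies one of the alternatives. The exception is not triggered, since the claim is a consumer claim, not a contract claim. Met.
  (b) No defendant is a corporation. The proviso rescues it, though: the amount in controversy is $356,000, which meets the USD 25,000 floor. Met.
  (c) The plaintiff resides in Quenmont, which is not Lorwick — that alternative is enough. Met.
  (d) The amount in controversy is 356,000 dollars, which meets the USD 15,000 floor, so this disjunct is met. Condition met.
  (e) The claim is a consumer claim, not a property claim. Condition met.
  → The court has jurisdiction.
The Superior Court of Lorwick:
  (a) The amount in controversy is $356,000, above the USD 75,000 ceiling. The proviso offers no rescue either, since the claim is a consumer claim, not a contract claim. Fails.
  (b) No party resides in Lorwick; no such written consent has been filed — no alternative holds. However, the amount in controversy is USD 356,000, which meets the 20,000 dollars floor, so the 'unless' proviso supplies this condition. Condition met.
  (c) The claim is a consumer claim, not a property claim. However, the amount in controversy is 356,000 dollars, which meets the USD 10,000 floor, so the 'unless' proviso supplies this condition. Condition met.
  (d) The plaintiff resides in Quenmont, which is not Lorwick, which satisfies one of the alternatives. Satisfied.
  → Not every requirement is met — no jurisdiction.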